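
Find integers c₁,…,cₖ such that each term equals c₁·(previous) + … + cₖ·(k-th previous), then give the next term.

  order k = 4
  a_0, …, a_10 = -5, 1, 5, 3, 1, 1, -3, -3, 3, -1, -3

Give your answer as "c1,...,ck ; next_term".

0,-1,1,-1 ; 7

  a_4 = 0·3 + -1·5 + 1·1 + -1·-5 = 1
  a_5 = 0·1 + -1·3 + 1·5 + -1·1 = 1
  a_6 = 0·1 + -1·1 + 1·3 + -1·5 = -3
  a_7 = 0·-3 + -1·1 + 1·1 + -1·3 = -3
  a_8 = 0·-3 + -1·-3 + 1·1 + -1·1 = 3
  a_9 = 0·3 + -1·-3 + 1·-3 + -1·1 = -1
  a_10 = 0·-1 + -1·3 + 1·-3 + -1·-3 = -3
  a_11 = 0·-3 + -1·-1 + 1·3 + -1·-3 = 7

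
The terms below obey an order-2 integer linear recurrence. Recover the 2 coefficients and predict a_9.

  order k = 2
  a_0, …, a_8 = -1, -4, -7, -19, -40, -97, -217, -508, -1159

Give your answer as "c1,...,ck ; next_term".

1,3 ; -2683

  a_2 = 1·-4 + 3·-1 = -7
  a_3 = 1·-7 + 3·-4 = -19
  a_4 = 1·-19 + 3·-7 = -40
  a_5 = 1·-40 + 3·-19 = -97
  a_6 = 1·-97 + 3·-40 = -217
  a_7 = 1·-217 + 3·-97 = -508
  a_8 = 1·-508 + 3·-217 = -1159
  a_9 = 1·-1159 + 3·-508 = -2683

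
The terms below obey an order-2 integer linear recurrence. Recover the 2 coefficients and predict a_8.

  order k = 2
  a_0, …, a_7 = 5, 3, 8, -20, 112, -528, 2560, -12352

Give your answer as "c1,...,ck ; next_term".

  a_2 = -4·3 + 4·5 = 8
  a_3 = -4·8 + 4·3 = -20
  a_4 = -4·-20 + 4·8 = 112
  a_5 = -4·112 + 4·-20 = -528
  a_6 = -4·-528 + 4·112 = 2560
  a_7 = -4·2560 + 4·-528 = -12352
  a_8 = -4·-12352 + 4·2560 = 59648

-4,4 ; 59648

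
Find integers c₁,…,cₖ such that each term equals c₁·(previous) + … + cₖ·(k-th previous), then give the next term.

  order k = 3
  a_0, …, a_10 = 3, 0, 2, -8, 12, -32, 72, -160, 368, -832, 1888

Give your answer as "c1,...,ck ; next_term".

  a_3 = -1·2 + 2·0 + -2·3 = -8
  a_4 = -1·-8 + 2·2 + -2·0 = 12
  a_5 = -1·12 + 2·-8 + -2·2 = -32
  a_6 = -1·-32 + 2·12 + -2·-8 = 72
  a_7 = -1·72 + 2·-32 + -2·12 = -160
  a_8 = -1·-160 + 2·72 + -2·-32 = 368
  a_9 = -1·368 + 2·-160 + -2·72 = -832
  a_10 = -1·-832 + 2·368 + -2·-160 = 1888
  a_11 = -1·1888 + 2·-832 + -2·368 = -4288

-1,2,-2 ; -4288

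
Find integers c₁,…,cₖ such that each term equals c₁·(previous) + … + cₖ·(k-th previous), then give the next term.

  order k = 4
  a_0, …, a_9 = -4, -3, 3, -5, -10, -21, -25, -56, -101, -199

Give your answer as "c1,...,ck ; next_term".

1,1,0,2 ; -350

  a_4 = 1·-5 + 1·3 + 0·-3 + 2·-4 = -10
  a_5 = 1·-10 + 1·-5 + 0·3 + 2·-3 = -21
  a_6 = 1·-21 + 1·-10 + 0·-5 + 2·3 = -25
  a_7 = 1·-25 + 1·-21 + 0·-10 + 2·-5 = -56
  a_8 = 1·-56 + 1·-25 + 0·-21 + 2·-10 = -101
  a_9 = 1·-101 + 1·-56 + 0·-25 + 2·-21 = -199
  a_10 = 1·-199 + 1·-101 + 0·-56 + 2·-25 = -350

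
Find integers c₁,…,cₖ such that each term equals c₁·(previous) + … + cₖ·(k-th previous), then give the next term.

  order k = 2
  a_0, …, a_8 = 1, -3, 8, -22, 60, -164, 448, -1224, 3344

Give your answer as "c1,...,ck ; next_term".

-2,2 ; -9136

  a_2 = -2·-3 + 2·1 = 8
  a_3 = -2·8 + 2·-3 = -22
  a_4 = -2·-22 + 2·8 = 60
  a_5 = -2·60 + 2·-22 = -164
  a_6 = -2·-164 + 2·60 = 448
  a_7 = -2·448 + 2·-164 = -1224
  a_8 = -2·-1224 + 2·448 = 3344
  a_9 = -2·3344 + 2·-1224 = -9136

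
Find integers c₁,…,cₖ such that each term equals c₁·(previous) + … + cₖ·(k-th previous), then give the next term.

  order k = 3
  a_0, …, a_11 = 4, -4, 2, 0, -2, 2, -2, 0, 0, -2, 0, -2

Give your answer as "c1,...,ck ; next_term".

0,1,1 ; -2

  a_3 = 0·2 + 1·-4 + 1·4 = 0
  a_4 = 0·0 + 1·2 + 1·-4 = -2
  a_5 = 0·-2 + 1·0 + 1·2 = 2
  a_6 = 0·2 + 1·-2 + 1·0 = -2
  a_7 = 0·-2 + 1·2 + 1·-2 = 0
  a_8 = 0·0 + 1·-2 + 1·2 = 0
  a_9 = 0·0 + 1·0 + 1·-2 = -2
  a_10 = 0·-2 + 1·0 + 1·0 = 0
  a_11 = 0·0 + 1·-2 + 1·0 = -2
  a_12 = 0·-2 + 1·0 + 1·-2 = -2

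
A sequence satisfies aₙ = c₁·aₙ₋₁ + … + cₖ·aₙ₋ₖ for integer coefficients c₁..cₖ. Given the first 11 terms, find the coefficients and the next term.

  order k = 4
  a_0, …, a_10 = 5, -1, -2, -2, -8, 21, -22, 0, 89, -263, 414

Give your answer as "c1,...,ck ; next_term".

  a_4 = -2·-2 + -2·-2 + 1·-1 + -3·5 = -8
  a_5 = -2·-8 + -2·-2 + 1·-2 + -3·-1 = 21
  a_6 = -2·21 + -2·-8 + 1·-2 + -3·-2 = -22
  a_7 = -2·-22 + -2·21 + 1·-8 + -3·-2 = 0
  a_8 = -2·0 + -2·-22 + 1·21 + -3·-8 = 89
  a_9 = -2·89 + -2·0 + 1·-22 + -3·21 = -263
  a_10 = -2·-263 + -2·89 + 1·0 + -3·-22 = 414
  a_11 = -2·414 + -2·-263 + 1·89 + -3·0 = -213

-2,-2,1,-3 ; -213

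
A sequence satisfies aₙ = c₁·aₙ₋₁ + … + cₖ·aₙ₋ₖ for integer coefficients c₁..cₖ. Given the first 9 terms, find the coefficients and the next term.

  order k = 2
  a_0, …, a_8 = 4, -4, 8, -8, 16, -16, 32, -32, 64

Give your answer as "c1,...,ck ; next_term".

0,2 ; -64

  a_2 = 0·-4 + 2·4 = 8
  a_3 = 0·8 + 2·-4 = -8
  a_4 = 0·-8 + 2·8 = 16
  a_5 = 0·16 + 2·-8 = -16
  a_6 = 0·-16 + 2·16 = 32
  a_7 = 0·32 + 2·-16 = -32
  a_8 = 0·-32 + 2·32 = 64
  a_9 = 0·64 + 2·-32 = -64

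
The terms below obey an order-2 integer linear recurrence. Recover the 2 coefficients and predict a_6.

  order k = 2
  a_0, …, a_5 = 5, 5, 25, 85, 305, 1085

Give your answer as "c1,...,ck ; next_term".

  a_2 = 3·5 + 2·5 = 25
  a_3 = 3·25 + 2·5 = 85
  a_4 = 3·85 + 2·25 = 305
  a_5 = 3·305 + 2·85 = 1085
  a_6 = 3·1085 + 2·305 = 3865

3,2 ; 3865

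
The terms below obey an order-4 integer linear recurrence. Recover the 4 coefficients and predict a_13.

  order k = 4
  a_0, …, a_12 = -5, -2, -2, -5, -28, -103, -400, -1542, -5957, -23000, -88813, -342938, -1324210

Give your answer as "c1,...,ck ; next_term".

  a_4 = 3·-5 + 3·-2 + 1·-2 + 1·-5 = -28
  a_5 = 3·-28 + 3·-5 + 1·-2 + 1·-2 = -103
  a_6 = 3·-103 + 3·-28 + 1·-5 + 1·-2 = -400
  a_7 = 3·-400 + 3·-103 + 1·-28 + 1·-5 = -1542
  a_8 = 3·-1542 + 3·-400 + 1·-103 + 1·-28 = -5957
  a_9 = 3·-5957 + 3·-1542 + 1·-400 + 1·-103 = -23000
  a_10 = 3·-23000 + 3·-5957 + 1·-1542 + 1·-400 = -88813
  a_11 = 3·-88813 + 3·-23000 + 1·-5957 + 1·-1542 = -342938
  a_12 = 3·-342938 + 3·-88813 + 1·-23000 + 1·-5957 = -1324210
  a_13 = 3·-1324210 + 3·-342938 + 1·-88813 + 1·-23000 = -5113257

3,3,1,1 ; -5113257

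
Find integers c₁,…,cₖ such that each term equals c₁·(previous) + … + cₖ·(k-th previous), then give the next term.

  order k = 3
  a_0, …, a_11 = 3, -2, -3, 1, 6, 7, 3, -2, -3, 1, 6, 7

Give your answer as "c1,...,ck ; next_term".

2,-2,1 ; 3

  a_3 = 2·-3 + -2·-2 + 1·3 = 1
  a_4 = 2·1 + -2·-3 + 1·-2 = 6
  a_5 = 2·6 + -2·1 + 1·-3 = 7
  a_6 = 2·7 + -2·6 + 1·1 = 3
  a_7 = 2·3 + -2·7 + 1·6 = -2
  a_8 = 2·-2 + -2·3 + 1·7 = -3
  a_9 = 2·-3 + -2·-2 + 1·3 = 1
  a_10 = 2·1 + -2·-3 + 1·-2 = 6
  a_11 = 2·6 + -2·1 + 1·-3 = 7
  a_12 = 2·7 + -2·6 + 1·1 = 3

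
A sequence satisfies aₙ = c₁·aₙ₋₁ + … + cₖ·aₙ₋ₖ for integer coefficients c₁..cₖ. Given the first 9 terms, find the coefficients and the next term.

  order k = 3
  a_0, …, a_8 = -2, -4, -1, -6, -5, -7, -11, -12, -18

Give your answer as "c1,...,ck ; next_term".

0,1,1 ; -23

  a_3 = 0·-1 + 1·-4 + 1·-2 = -6
  a_4 = 0·-6 + 1·-1 + 1·-4 = -5
  a_5 = 0·-5 + 1·-6 + 1·-1 = -7
  a_6 = 0·-7 + 1·-5 + 1·-6 = -11
  a_7 = 0·-11 + 1·-7 + 1·-5 = -12
  a_8 = 0·-12 + 1·-11 + 1·-7 = -18
  a_9 = 0·-18 + 1·-12 + 1·-11 = -23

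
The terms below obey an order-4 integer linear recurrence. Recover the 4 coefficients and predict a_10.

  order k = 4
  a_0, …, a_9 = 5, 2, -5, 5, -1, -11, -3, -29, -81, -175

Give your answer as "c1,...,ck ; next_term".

2,1,2,-2 ; -483

  a_4 = 2·5 + 1·-5 + 2·2 + -2·5 = -1
  a_5 = 2·-1 + 1·5 + 2·-5 + -2·2 = -11
  a_6 = 2·-11 + 1·-1 + 2·5 + -2·-5 = -3
  a_7 = 2·-3 + 1·-11 + 2·-1 + -2·5 = -29
  a_8 = 2·-29 + 1·-3 + 2·-11 + -2·-1 = -81
  a_9 = 2·-81 + 1·-29 + 2·-3 + -2·-11 = -175
  a_10 = 2·-175 + 1·-81 + 2·-29 + -2·-3 = -483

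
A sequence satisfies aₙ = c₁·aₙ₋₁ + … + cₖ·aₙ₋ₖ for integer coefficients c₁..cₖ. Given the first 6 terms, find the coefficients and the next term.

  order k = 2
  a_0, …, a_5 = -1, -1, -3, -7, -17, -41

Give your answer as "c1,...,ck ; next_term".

  a_2 = 2·-1 + 1·-1 = -3
  a_3 = 2·-3 + 1·-1 = -7
  a_4 = 2·-7 + 1·-3 = -17
  a_5 = 2·-17 + 1·-7 = -41
  a_6 = 2·-41 + 1·-17 = -99

2,1 ; -99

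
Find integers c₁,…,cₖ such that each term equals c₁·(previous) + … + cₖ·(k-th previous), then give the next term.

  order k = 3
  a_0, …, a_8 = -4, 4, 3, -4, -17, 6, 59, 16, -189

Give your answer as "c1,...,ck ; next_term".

  a_3 = 0·3 + -3·4 + -2·-4 = -4
  a_4 = 0·-4 + -3·3 + -2·4 = -17
  a_5 = 0·-17 + -3·-4 + -2·3 = 6
  a_6 = 0·6 + -3·-17 + -2·-4 = 59
  a_7 = 0·59 + -3·6 + -2·-17 = 16
  a_8 = 0·16 + -3·59 + -2·6 = -189
  a_9 = 0·-189 + -3·16 + -2·59 = -166

0,-3,-2 ; -166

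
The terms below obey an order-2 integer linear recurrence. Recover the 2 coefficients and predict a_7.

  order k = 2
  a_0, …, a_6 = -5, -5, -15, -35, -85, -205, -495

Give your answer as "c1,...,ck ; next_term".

2,1 ; -1195

  a_2 = 2·-5 + 1·-5 = -15
  a_3 = 2·-15 + 1·-5 = -35
  a_4 = 2·-35 + 1·-15 = -85
  a_5 = 2·-85 + 1·-35 = -205
  a_6 = 2·-205 + 1·-85 = -495
  a_7 = 2·-495 + 1·-205 = -1195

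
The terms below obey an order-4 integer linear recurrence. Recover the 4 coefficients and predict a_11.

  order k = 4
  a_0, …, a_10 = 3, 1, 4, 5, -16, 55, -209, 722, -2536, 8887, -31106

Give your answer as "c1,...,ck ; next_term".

  a_4 = -3·5 + 2·4 + 0·1 + -3·3 = -16
  a_5 = -3·-16 + 2·5 + 0·4 + -3·1 = 55
  a_6 = -3·55 + 2·-16 + 0·5 + -3·4 = -209
  a_7 = -3·-209 + 2·55 + 0·-16 + -3·5 = 722
  a_8 = -3·722 + 2·-209 + 0·55 + -3·-16 = -2536
  a_9 = -3·-2536 + 2·722 + 0·-209 + -3·55 = 8887
  a_10 = -3·8887 + 2·-2536 + 0·722 + -3·-209 = -31106
  a_11 = -3·-31106 + 2·8887 + 0·-2536 + -3·722 = 108926

-3,2,0,-3 ; 108926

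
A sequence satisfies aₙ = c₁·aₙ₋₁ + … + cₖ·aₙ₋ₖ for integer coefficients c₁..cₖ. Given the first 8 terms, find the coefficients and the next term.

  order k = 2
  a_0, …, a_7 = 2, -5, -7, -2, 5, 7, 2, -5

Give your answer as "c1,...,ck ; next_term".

1,-1 ; -7

  a_2 = 1·-5 + -1·2 = -7
  a_3 = 1·-7 + -1·-5 = -2
  a_4 = 1·-2 + -1·-7 = 5
  a_5 = 1·5 + -1·-2 = 7
  a_6 = 1·7 + -1·5 = 2
  a_7 = 1·2 + -1·7 = -5
  a_8 = 1·-5 + -1·2 = -7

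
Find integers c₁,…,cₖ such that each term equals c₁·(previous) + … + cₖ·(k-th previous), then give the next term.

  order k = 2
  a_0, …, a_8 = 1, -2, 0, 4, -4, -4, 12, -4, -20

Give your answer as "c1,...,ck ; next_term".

  a_2 = -1·-2 + -2·1 = 0
  a_3 = -1·0 + -2·-2 = 4
  a_4 = -1·4 + -2·0 = -4
  a_5 = -1·-4 + -2·4 = -4
  a_6 = -1·-4 + -2·-4 = 12
  a_7 = -1·12 + -2·-4 = -4
  a_8 = -1·-4 + -2·12 = -20
  a_9 = -1·-20 + -2·-4 = 28

-1,-2 ; 28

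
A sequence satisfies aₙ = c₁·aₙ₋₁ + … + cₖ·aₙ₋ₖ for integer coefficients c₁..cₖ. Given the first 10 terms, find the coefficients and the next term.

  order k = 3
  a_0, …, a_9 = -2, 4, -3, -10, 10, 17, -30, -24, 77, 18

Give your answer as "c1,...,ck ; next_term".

  a_3 = 0·-3 + -2·4 + 1·-2 = -10
  a_4 = 0·-10 + -2·-3 + 1·4 = 10
  a_5 = 0·10 + -2·-10 + 1·-3 = 17
  a_6 = 0·17 + -2·10 + 1·-10 = -30
  a_7 = 0·-30 + -2·17 + 1·10 = -24
  a_8 = 0·-24 + -2·-30 + 1·17 = 77
  a_9 = 0·77 + -2·-24 + 1·-30 = 18
  a_10 = 0·18 + -2·77 + 1·-24 = -178

0,-2,1 ; -178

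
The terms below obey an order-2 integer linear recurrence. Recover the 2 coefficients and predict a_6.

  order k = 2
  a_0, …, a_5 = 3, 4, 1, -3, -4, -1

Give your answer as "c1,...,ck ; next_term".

  a_2 = 1·4 + -1·3 = 1
  a_3 = 1·1 + -1·4 = -3
  a_4 = 1·-3 + -1·1 = -4
  a_5 = 1·-4 + -1·-3 = -1
  a_6 = 1·-1 + -1·-4 = 3

1,-1 ; 3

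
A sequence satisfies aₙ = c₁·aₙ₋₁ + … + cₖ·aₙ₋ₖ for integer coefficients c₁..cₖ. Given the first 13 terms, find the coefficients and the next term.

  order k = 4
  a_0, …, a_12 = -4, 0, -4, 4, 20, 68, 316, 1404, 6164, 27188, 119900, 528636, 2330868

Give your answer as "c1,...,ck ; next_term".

  a_4 = 4·4 + 1·-4 + 4·0 + -2·-4 = 20
  a_5 = 4·20 + 1·4 + 4·-4 + -2·0 = 68
  a_6 = 4·68 + 1·20 + 4·4 + -2·-4 = 316
  a_7 = 4·316 + 1·68 + 4·20 + -2·4 = 1404
  a_8 = 4·1404 + 1·316 + 4·68 + -2·20 = 6164
  a_9 = 4·6164 + 1·1404 + 4·316 + -2·68 = 27188
  a_10 = 4·27188 + 1·6164 + 4·1404 + -2·316 = 119900
  a_11 = 4·119900 + 1·27188 + 4·6164 + -2·1404 = 528636
  a_12 = 4·528636 + 1·119900 + 4·27188 + -2·6164 = 2330868
  a_13 = 4·2330868 + 1·528636 + 4·119900 + -2·27188 = 10277332

4,1,4,-2 ; 10277332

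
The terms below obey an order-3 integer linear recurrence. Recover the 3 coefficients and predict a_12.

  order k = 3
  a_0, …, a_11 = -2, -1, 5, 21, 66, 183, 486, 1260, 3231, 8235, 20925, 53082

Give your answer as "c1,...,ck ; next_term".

3,0,-3 ; 134541

  a_3 = 3·5 + 0·-1 + -3·-2 = 21
  a_4 = 3·21 + 0·5 + -3·-1 = 66
  a_5 = 3·66 + 0·21 + -3·5 = 183
  a_6 = 3·183 + 0·66 + -3·21 = 486
  a_7 = 3·486 + 0·183 + -3·66 = 1260
  a_8 = 3·1260 + 0·486 + -3·183 = 3231
  a_9 = 3·3231 + 0·1260 + -3·486 = 8235
  a_10 = 3·8235 + 0·3231 + -3·1260 = 20925
  a_11 = 3·20925 + 0·8235 + -3·3231 = 53082
  a_12 = 3·53082 + 0·20925 + -3·8235 = 134541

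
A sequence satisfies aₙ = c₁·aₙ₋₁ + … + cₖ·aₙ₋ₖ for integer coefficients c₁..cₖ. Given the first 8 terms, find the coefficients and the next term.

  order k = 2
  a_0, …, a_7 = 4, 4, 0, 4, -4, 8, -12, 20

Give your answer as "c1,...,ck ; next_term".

-1,1 ; -32

  a_2 = -1·4 + 1·4 = 0
  a_3 = -1·0 + 1·4 = 4
  a_4 = -1·4 + 1·0 = -4
  a_5 = -1·-4 + 1·4 = 8
  a_6 = -1·8 + 1·-4 = -12
  a_7 = -1·-12 + 1·8 = 20
  a_8 = -1·20 + 1·-12 = -32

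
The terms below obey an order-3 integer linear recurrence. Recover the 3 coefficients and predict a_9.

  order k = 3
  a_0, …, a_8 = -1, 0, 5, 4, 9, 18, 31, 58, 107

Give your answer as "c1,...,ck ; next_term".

  a_3 = 1·5 + 1·0 + 1·-1 = 4
  a_4 = 1·4 + 1·5 + 1·0 = 9
  a_5 = 1·9 + 1·4 + 1·5 = 18
  a_6 = 1·18 + 1·9 + 1·4 = 31
  a_7 = 1·31 + 1·18 + 1·9 = 58
  a_8 = 1·58 + 1·31 + 1·18 = 107
  a_9 = 1·107 + 1·58 + 1·31 = 196

1,1,1 ; 196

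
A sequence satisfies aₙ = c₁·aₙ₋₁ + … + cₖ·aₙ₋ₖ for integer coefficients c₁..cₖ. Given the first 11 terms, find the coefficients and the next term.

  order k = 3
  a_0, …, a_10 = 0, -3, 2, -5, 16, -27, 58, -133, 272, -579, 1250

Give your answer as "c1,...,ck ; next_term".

-1,1,-3 ; -2645

  a_3 = -1·2 + 1·-3 + -3·0 = -5
  a_4 = -1·-5 + 1·2 + -3·-3 = 16
  a_5 = -1·16 + 1·-5 + -3·2 = -27
  a_6 = -1·-27 + 1·16 + -3·-5 = 58
  a_7 = -1·58 + 1·-27 + -3·16 = -133
  a_8 = -1·-133 + 1·58 + -3·-27 = 272
  a_9 = -1·272 + 1·-133 + -3·58 = -579
  a_10 = -1·-579 + 1·272 + -3·-133 = 1250
  a_11 = -1·1250 + 1·-579 + -3·272 = -2645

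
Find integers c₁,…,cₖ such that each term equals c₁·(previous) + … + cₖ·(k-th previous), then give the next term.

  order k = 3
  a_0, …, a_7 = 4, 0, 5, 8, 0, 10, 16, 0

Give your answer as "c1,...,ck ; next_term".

  a_3 = 0·5 + 0·0 + 2·4 = 8
  a_4 = 0·8 + 0·5 + 2·0 = 0
  a_5 = 0·0 + 0·8 + 2·5 = 10
  a_6 = 0·10 + 0·0 + 2·8 = 16
  a_7 = 0·16 + 0·10 + 2·0 = 0
  a_8 = 0·0 + 0·16 + 2·10 = 20

0,0,2 ; 20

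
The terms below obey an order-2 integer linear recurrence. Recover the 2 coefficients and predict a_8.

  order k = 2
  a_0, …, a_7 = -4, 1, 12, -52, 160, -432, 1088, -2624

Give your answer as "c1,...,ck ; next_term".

  a_2 = -4·1 + -4·-4 = 12
  a_3 = -4·12 + -4·1 = -52
  a_4 = -4·-52 + -4·12 = 160
  a_5 = -4·160 + -4·-52 = -432
  a_6 = -4·-432 + -4·160 = 1088
  a_7 = -4·1088 + -4·-432 = -2624
  a_8 = -4·-2624 + -4·1088 = 6144

-4,-4 ; 6144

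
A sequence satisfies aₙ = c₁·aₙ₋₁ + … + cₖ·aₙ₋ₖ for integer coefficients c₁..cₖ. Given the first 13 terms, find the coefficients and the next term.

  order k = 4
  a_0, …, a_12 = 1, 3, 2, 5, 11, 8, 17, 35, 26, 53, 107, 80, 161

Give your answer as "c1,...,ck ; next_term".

  a_4 = 1·5 + 0·2 + 3·3 + -3·1 = 11
  a_5 = 1·11 + 0·5 + 3·2 + -3·3 = 8
  a_6 = 1·8 + 0·11 + 3·5 + -3·2 = 17
  a_7 = 1·17 + 0·8 + 3·11 + -3·5 = 35
  a_8 = 1·35 + 0·17 + 3·8 + -3·11 = 26
  a_9 = 1·26 + 0·35 + 3·17 + -3·8 = 53
  a_10 = 1·53 + 0·26 + 3·35 + -3·17 = 107
  a_11 = 1·107 + 0·53 + 3·26 + -3·35 = 80
  a_12 = 1·80 + 0·107 + 3·53 + -3·26 = 161
  a_13 = 1·161 + 0·80 + 3·107 + -3·53 = 323

1,0,3,-3 ; 323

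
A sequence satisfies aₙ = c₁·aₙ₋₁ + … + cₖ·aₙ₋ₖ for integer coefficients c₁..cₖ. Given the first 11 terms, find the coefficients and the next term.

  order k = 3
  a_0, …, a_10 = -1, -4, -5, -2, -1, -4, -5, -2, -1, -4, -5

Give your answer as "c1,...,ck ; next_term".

1,-1,1 ; -2

  a_3 = 1·-5 + -1·-4 + 1·-1 = -2
  a_4 = 1·-2 + -1·-5 + 1·-4 = -1
  a_5 = 1·-1 + -1·-2 + 1·-5 = -4
  a_6 = 1·-4 + -1·-1 + 1·-2 = -5
  a_7 = 1·-5 + -1·-4 + 1·-1 = -2
  a_8 = 1·-2 + -1·-5 + 1·-4 = -1
  a_9 = 1·-1 + -1·-2 + 1·-5 = -4
  a_10 = 1·-4 + -1·-1 + 1·-2 = -5
  a_11 = 1·-5 + -1·-4 + 1·-1 = -2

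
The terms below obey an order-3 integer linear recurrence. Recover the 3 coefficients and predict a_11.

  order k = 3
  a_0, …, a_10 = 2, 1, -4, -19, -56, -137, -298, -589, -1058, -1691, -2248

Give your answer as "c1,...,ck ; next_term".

3,-1,-3 ; -1879

  a_3 = 3·-4 + -1·1 + -3·2 = -19
  a_4 = 3·-19 + -1·-4 + -3·1 = -56
  a_5 = 3·-56 + -1·-19 + -3·-4 = -137
  a_6 = 3·-137 + -1·-56 + -3·-19 = -298
  a_7 = 3·-298 + -1·-137 + -3·-56 = -589
  a_8 = 3·-589 + -1·-298 + -3·-137 = -1058
  a_9 = 3·-1058 + -1·-589 + -3·-298 = -1691
  a_10 = 3·-1691 + -1·-1058 + -3·-589 = -2248
  a_11 = 3·-2248 + -1·-1691 + -3·-1058 = -1879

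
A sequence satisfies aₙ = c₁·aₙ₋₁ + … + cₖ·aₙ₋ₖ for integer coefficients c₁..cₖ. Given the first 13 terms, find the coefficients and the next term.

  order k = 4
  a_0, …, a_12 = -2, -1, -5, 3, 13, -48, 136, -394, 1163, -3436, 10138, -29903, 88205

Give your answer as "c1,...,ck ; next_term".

-4,-4,-3,-1 ; -260186

  a_4 = -4·3 + -4·-5 + -3·-1 + -1·-2 = 13
  a_5 = -4·13 + -4·3 + -3·-5 + -1·-1 = -48
  a_6 = -4·-48 + -4·13 + -3·3 + -1·-5 = 136
  a_7 = -4·136 + -4·-48 + -3·13 + -1·3 = -394
  a_8 = -4·-394 + -4·136 + -3·-48 + -1·13 = 1163
  a_9 = -4·1163 + -4·-394 + -3·136 + -1·-48 = -3436
  a_10 = -4·-3436 + -4·1163 + -3·-394 + -1·136 = 10138
  a_11 = -4·10138 + -4·-3436 + -3·1163 + -1·-394 = -29903
  a_12 = -4·-29903 + -4·10138 + -3·-3436 + -1·1163 = 88205
  a_13 = -4·88205 + -4·-29903 + -3·10138 + -1·-3436 = -260186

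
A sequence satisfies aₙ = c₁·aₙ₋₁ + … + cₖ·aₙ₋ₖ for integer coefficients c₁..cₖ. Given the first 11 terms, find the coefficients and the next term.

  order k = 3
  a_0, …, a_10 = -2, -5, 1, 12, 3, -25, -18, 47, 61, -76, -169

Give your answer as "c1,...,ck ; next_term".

0,-2,-1 ; 91

  a_3 = 0·1 + -2·-5 + -1·-2 = 12
  a_4 = 0·12 + -2·1 + -1·-5 = 3
  a_5 = 0·3 + -2·12 + -1·1 = -25
  a_6 = 0·-25 + -2·3 + -1·12 = -18
  a_7 = 0·-18 + -2·-25 + -1·3 = 47
  a_8 = 0·47 + -2·-18 + -1·-25 = 61
  a_9 = 0·61 + -2·47 + -1·-18 = -76
  a_10 = 0·-76 + -2·61 + -1·47 = -169
  a_11 = 0·-169 + -2·-76 + -1·61 = 91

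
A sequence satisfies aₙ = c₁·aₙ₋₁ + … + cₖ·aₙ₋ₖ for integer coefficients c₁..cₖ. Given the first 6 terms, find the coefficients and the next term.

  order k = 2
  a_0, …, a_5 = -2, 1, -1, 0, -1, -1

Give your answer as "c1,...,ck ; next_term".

1,1 ; -2

  a_2 = 1·1 + 1·-2 = -1
  a_3 = 1·-1 + 1·1 = 0
  a_4 = 1·0 + 1·-1 = -1
  a_5 = 1·-1 + 1·0 = -1
  a_6 = 1·-1 + 1·-1 = -2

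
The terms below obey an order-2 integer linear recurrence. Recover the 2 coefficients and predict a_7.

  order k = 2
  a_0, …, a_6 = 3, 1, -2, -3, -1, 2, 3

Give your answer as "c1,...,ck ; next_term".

  a_2 = 1·1 + -1·3 = -2
  a_3 = 1·-2 + -1·1 = -3
  a_4 = 1·-3 + -1·-2 = -1
  a_5 = 1·-1 + -1·-3 = 2
  a_6 = 1·2 + -1·-1 = 3
  a_7 = 1·3 + -1·2 = 1

1,-1 ; 1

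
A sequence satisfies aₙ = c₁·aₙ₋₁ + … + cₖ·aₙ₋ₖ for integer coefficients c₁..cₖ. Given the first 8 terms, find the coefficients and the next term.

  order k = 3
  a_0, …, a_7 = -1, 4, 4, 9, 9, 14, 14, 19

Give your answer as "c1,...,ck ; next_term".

  a_3 = 1·4 + 1·4 + -1·-1 = 9
  a_4 = 1·9 + 1·4 + -1·4 = 9
  a_5 = 1·9 + 1·9 + -1·4 = 14
  a_6 = 1·14 + 1·9 + -1·9 = 14
  a_7 = 1·14 + 1·14 + -1·9 = 19
  a_8 = 1·19 + 1·14 + -1·14 = 19

1,1,-1 ; 19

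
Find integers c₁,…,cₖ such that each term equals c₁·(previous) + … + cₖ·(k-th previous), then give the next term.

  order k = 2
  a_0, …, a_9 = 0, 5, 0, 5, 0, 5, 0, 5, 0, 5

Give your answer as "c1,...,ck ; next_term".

0,1 ; 0

  a_2 = 0·5 + 1·0 = 0
  a_3 = 0·0 + 1·5 = 5
  a_4 = 0·5 + 1·0 = 0
  a_5 = 0·0 + 1·5 = 5
  a_6 = 0·5 + 1·0 = 0
  a_7 = 0·0 + 1·5 = 5
  a_8 = 0·5 + 1·0 = 0
  a_9 = 0·0 + 1·5 = 5
  a_10 = 0·5 + 1·0 = 0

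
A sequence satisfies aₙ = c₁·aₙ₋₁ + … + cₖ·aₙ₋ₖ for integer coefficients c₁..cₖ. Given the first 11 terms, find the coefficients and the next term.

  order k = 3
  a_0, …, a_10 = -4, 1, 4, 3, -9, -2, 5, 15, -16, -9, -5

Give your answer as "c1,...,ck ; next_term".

-1,-1,-2 ; 46

  a_3 = -1·4 + -1·1 + -2·-4 = 3
  a_4 = -1·3 + -1·4 + -2·1 = -9
  a_5 = -1·-9 + -1·3 + -2·4 = -2
  a_6 = -1·-2 + -1·-9 + -2·3 = 5
  a_7 = -1·5 + -1·-2 + -2·-9 = 15
  a_8 = -1·15 + -1·5 + -2·-2 = -16
  a_9 = -1·-16 + -1·15 + -2·5 = -9
  a_10 = -1·-9 + -1·-16 + -2·15 = -5
  a_11 = -1·-5 + -1·-9 + -2·-16 = 46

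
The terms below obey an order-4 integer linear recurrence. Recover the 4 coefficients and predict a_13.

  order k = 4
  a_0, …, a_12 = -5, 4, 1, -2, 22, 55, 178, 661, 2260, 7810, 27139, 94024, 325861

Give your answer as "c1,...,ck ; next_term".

  a_4 = 3·-2 + 1·1 + 3·4 + -3·-5 = 22
  a_5 = 3·22 + 1·-2 + 3·1 + -3·4 = 55
  a_6 = 3·55 + 1·22 + 3·-2 + -3·1 = 178
  a_7 = 3·178 + 1·55 + 3·22 + -3·-2 = 661
  a_8 = 3·661 + 1·178 + 3·55 + -3·22 = 2260
  a_9 = 3·2260 + 1·661 + 3·178 + -3·55 = 7810
  a_10 = 3·7810 + 1·2260 + 3·661 + -3·178 = 27139
  a_11 = 3·27139 + 1·7810 + 3·2260 + -3·661 = 94024
  a_12 = 3·94024 + 1·27139 + 3·7810 + -3·2260 = 325861
  a_13 = 3·325861 + 1·94024 + 3·27139 + -3·7810 = 1129594

3,1,3,-3 ; 1129594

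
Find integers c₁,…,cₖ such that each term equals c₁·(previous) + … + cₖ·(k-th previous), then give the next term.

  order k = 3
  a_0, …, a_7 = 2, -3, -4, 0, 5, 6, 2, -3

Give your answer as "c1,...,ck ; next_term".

2,-2,1 ; -4

  a_3 = 2·-4 + -2·-3 + 1·2 = 0
  a_4 = 2·0 + -2·-4 + 1·-3 = 5
  a_5 = 2·5 + -2·0 + 1·-4 = 6
  a_6 = 2·6 + -2·5 + 1·0 = 2
  a_7 = 2·2 + -2·6 + 1·5 = -3
  a_8 = 2·-3 + -2·2 + 1·6 = -4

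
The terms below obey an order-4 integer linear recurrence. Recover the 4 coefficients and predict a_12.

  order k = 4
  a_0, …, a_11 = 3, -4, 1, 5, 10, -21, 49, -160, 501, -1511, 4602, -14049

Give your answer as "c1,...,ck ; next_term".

  a_4 = -2·5 + 2·1 + -3·-4 + 2·3 = 10
  a_5 = -2·10 + 2·5 + -3·1 + 2·-4 = -21
  a_6 = -2·-21 + 2·10 + -3·5 + 2·1 = 49
  a_7 = -2·49 + 2·-21 + -3·10 + 2·5 = -160
  a_8 = -2·-160 + 2·49 + -3·-21 + 2·10 = 501
  a_9 = -2·501 + 2·-160 + -3·49 + 2·-21 = -1511
  a_10 = -2·-1511 + 2·501 + -3·-160 + 2·49 = 4602
  a_11 = -2·4602 + 2·-1511 + -3·501 + 2·-160 = -14049
  a_12 = -2·-14049 + 2·4602 + -3·-1511 + 2·501 = 42837

-2,2,-3,2 ; 42837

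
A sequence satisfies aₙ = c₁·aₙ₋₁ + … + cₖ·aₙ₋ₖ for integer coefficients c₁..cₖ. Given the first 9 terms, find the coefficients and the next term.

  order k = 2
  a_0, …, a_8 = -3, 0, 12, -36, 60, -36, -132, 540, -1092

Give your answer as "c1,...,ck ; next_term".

  a_2 = -3·0 + -4·-3 = 12
  a_3 = -3·12 + -4·0 = -36
  a_4 = -3·-36 + -4·12 = 60
  a_5 = -3·60 + -4·-36 = -36
  a_6 = -3·-36 + -4·60 = -132
  a_7 = -3·-132 + -4·-36 = 540
  a_8 = -3·540 + -4·-132 = -1092
  a_9 = -3·-1092 + -4·540 = 1116

-3,-4 ; 1116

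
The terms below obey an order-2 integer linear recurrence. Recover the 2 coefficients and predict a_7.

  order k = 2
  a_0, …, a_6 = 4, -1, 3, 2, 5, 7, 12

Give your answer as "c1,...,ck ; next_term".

  a_2 = 1·-1 + 1·4 = 3
  a_3 = 1·3 + 1·-1 = 2
  a_4 = 1·2 + 1·3 = 5
  a_5 = 1·5 + 1·2 = 7
  a_6 = 1·7 + 1·5 = 12
  a_7 = 1·12 + 1·7 = 19

1,1 ; 19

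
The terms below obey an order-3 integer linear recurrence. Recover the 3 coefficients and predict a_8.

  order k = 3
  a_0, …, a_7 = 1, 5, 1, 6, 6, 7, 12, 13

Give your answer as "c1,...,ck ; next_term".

0,1,1 ; 19

  a_3 = 0·1 + 1·5 + 1·1 = 6
  a_4 = 0·6 + 1·1 + 1·5 = 6
  a_5 = 0·6 + 1·6 + 1·1 = 7
  a_6 = 0·7 + 1·6 + 1·6 = 12
  a_7 = 0·12 + 1·7 + 1·6 = 13
  a_8 = 0·13 + 1·12 + 1·7 = 19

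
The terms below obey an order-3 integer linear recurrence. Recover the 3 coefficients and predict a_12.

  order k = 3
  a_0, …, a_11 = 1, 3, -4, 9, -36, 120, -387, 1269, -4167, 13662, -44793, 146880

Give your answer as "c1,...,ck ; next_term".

  a_3 = -3·-4 + 0·3 + -3·1 = 9
  a_4 = -3·9 + 0·-4 + -3·3 = -36
  a_5 = -3·-36 + 0·9 + -3·-4 = 120
  a_6 = -3·120 + 0·-36 + -3·9 = -387
  a_7 = -3·-387 + 0·120 + -3·-36 = 1269
  a_8 = -3·1269 + 0·-387 + -3·120 = -4167
  a_9 = -3·-4167 + 0·1269 + -3·-387 = 13662
  a_10 = -3·13662 + 0·-4167 + -3·1269 = -44793
  a_11 = -3·-44793 + 0·13662 + -3·-4167 = 146880
  a_12 = -3·146880 + 0·-44793 + -3·13662 = -481626

-3,0,-3 ; -481626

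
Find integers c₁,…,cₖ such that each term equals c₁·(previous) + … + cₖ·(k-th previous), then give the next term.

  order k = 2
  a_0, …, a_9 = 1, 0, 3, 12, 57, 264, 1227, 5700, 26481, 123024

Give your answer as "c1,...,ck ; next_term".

4,3 ; 571539

  a_2 = 4·0 + 3·1 = 3
  a_3 = 4·3 + 3·0 = 12
  a_4 = 4·12 + 3·3 = 57
  a_5 = 4·57 + 3·12 = 264
  a_6 = 4·264 + 3·57 = 1227
  a_7 = 4·1227 + 3·264 = 5700
  a_8 = 4·5700 + 3·1227 = 26481
  a_9 = 4·26481 + 3·5700 = 123024
  a_10 = 4·123024 + 3·26481 = 571539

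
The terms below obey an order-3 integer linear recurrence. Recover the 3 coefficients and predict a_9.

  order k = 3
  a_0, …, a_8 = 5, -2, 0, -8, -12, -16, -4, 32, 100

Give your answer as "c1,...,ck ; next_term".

  a_3 = 2·0 + -1·-2 + -2·5 = -8
  a_4 = 2·-8 + -1·0 + -2·-2 = -12
  a_5 = 2·-12 + -1·-8 + -2·0 = -16
  a_6 = 2·-16 + -1·-12 + -2·-8 = -4
  a_7 = 2·-4 + -1·-16 + -2·-12 = 32
  a_8 = 2·32 + -1·-4 + -2·-16 = 100
  a_9 = 2·100 + -1·32 + -2·-4 = 176

2,-1,-2 ; 176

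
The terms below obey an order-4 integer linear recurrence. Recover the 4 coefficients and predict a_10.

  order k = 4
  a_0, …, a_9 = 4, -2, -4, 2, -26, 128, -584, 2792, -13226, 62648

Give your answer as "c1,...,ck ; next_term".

  a_4 = -4·2 + 3·-4 + -3·-2 + -3·4 = -26
  a_5 = -4·-26 + 3·2 + -3·-4 + -3·-2 = 128
  a_6 = -4·128 + 3·-26 + -3·2 + -3·-4 = -584
  a_7 = -4·-584 + 3·128 + -3·-26 + -3·2 = 2792
  a_8 = -4·2792 + 3·-584 + -3·128 + -3·-26 = -13226
  a_9 = -4·-13226 + 3·2792 + -3·-584 + -3·128 = 62648
  a_10 = -4·62648 + 3·-13226 + -3·2792 + -3·-584 = -296894

-4,3,-3,-3 ; -296894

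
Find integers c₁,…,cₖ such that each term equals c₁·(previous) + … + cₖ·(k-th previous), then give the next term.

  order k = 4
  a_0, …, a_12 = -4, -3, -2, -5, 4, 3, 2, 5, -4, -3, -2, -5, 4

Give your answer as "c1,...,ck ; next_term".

0,0,0,-1 ; 3

  a_4 = 0·-5 + 0·-2 + 0·-3 + -1·-4 = 4
  a_5 = 0·4 + 0·-5 + 0·-2 + -1·-3 = 3
  a_6 = 0·3 + 0·4 + 0·-5 + -1·-2 = 2
  a_7 = 0·2 + 0·3 + 0·4 + -1·-5 = 5
  a_8 = 0·5 + 0·2 + 0·3 + -1·4 = -4
  a_9 = 0·-4 + 0·5 + 0·2 + -1·3 = -3
  a_10 = 0·-3 + 0·-4 + 0·5 + -1·2 = -2
  a_11 = 0·-2 + 0·-3 + 0·-4 + -1·5 = -5
  a_12 = 0·-5 + 0·-2 + 0·-3 + -1·-4 = 4
  a_13 = 0·4 + 0·-5 + 0·-2 + -1·-3 = 3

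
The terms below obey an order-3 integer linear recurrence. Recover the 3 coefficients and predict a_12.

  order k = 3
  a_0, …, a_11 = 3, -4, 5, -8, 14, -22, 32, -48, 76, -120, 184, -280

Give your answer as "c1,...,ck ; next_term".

-2,-2,-2 ; 432

  a_3 = -2·5 + -2·-4 + -2·3 = -8
  a_4 = -2·-8 + -2·5 + -2·-4 = 14
  a_5 = -2·14 + -2·-8 + -2·5 = -22
  a_6 = -2·-22 + -2·14 + -2·-8 = 32
  a_7 = -2·32 + -2·-22 + -2·14 = -48
  a_8 = -2·-48 + -2·32 + -2·-22 = 76
  a_9 = -2·76 + -2·-48 + -2·32 = -120
  a_10 = -2·-120 + -2·76 + -2·-48 = 184
  a_11 = -2·184 + -2·-120 + -2·76 = -280
  a_12 = -2·-280 + -2·184 + -2·-120 = 432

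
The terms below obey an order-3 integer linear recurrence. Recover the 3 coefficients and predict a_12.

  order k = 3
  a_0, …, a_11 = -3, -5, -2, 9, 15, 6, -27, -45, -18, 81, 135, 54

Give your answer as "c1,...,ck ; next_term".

  a_3 = 0·-2 + 0·-5 + -3·-3 = 9
  a_4 = 0·9 + 0·-2 + -3·-5 = 15
  a_5 = 0·15 + 0·9 + -3·-2 = 6
  a_6 = 0·6 + 0·15 + -3·9 = -27
  a_7 = 0·-27 + 0·6 + -3·15 = -45
  a_8 = 0·-45 + 0·-27 + -3·6 = -18
  a_9 = 0·-18 + 0·-45 + -3·-27 = 81
  a_10 = 0·81 + 0·-18 + -3·-45 = 135
  a_11 = 0·135 + 0·81 + -3·-18 = 54
  a_12 = 0·54 + 0·135 + -3·81 = -243

0,0,-3 ; -243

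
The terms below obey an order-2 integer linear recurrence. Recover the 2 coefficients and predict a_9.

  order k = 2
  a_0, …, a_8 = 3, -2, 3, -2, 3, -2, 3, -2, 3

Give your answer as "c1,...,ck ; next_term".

0,1 ; -2

  a_2 = 0·-2 + 1·3 = 3
  a_3 = 0·3 + 1·-2 = -2
  a_4 = 0·-2 + 1·3 = 3
  a_5 = 0·3 + 1·-2 = -2
  a_6 = 0·-2 + 1·3 = 3
  a_7 = 0·3 + 1·-2 = -2
  a_8 = 0·-2 + 1·3 = 3
  a_9 = 0·3 + 1·-2 = -2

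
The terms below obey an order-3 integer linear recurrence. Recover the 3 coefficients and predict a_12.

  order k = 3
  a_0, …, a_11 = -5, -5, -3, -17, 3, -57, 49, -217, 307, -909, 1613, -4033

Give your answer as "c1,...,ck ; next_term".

  a_3 = -1·-3 + 3·-5 + 1·-5 = -17
  a_4 = -1·-17 + 3·-3 + 1·-5 = 3
  a_5 = -1·3 + 3·-17 + 1·-3 = -57
  a_6 = -1·-57 + 3·3 + 1·-17 = 49
  a_7 = -1·49 + 3·-57 + 1·3 = -217
  a_8 = -1·-217 + 3·49 + 1·-57 = 307
  a_9 = -1·307 + 3·-217 + 1·49 = -909
  a_10 = -1·-909 + 3·307 + 1·-217 = 1613
  a_11 = -1·1613 + 3·-909 + 1·307 = -4033
  a_12 = -1·-4033 + 3·1613 + 1·-909 = 7963

-1,3,1 ; 7963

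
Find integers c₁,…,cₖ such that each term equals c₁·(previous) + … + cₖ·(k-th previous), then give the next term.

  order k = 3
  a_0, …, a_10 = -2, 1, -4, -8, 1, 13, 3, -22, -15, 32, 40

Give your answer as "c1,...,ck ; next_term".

  a_3 = 1·-4 + -2·1 + 1·-2 = -8
  a_4 = 1·-8 + -2·-4 + 1·1 = 1
  a_5 = 1·1 + -2·-8 + 1·-4 = 13
  a_6 = 1·13 + -2·1 + 1·-8 = 3
  a_7 = 1·3 + -2·13 + 1·1 = -22
  a_8 = 1·-22 + -2·3 + 1·13 = -15
  a_9 = 1·-15 + -2·-22 + 1·3 = 32
  a_10 = 1·32 + -2·-15 + 1·-22 = 40
  a_11 = 1·40 + -2·32 + 1·-15 = -39

1,-2,1 ; -39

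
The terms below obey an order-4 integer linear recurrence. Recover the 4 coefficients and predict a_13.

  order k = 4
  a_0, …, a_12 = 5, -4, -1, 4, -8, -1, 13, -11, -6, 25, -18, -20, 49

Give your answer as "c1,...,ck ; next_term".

  a_4 = 0·4 + -1·-1 + 1·-4 + -1·5 = -8
  a_5 = 0·-8 + -1·4 + 1·-1 + -1·-4 = -1
  a_6 = 0·-1 + -1·-8 + 1·4 + -1·-1 = 13
  a_7 = 0·13 + -1·-1 + 1·-8 + -1·4 = -11
  a_8 = 0·-11 + -1·13 + 1·-1 + -1·-8 = -6
  a_9 = 0·-6 + -1·-11 + 1·13 + -1·-1 = 25
  a_10 = 0·25 + -1·-6 + 1·-11 + -1·13 = -18
  a_11 = 0·-18 + -1·25 + 1·-6 + -1·-11 = -20
  a_12 = 0·-20 + -1·-18 + 1·25 + -1·-6 = 49
  a_13 = 0·49 + -1·-20 + 1·-18 + -1·25 = -23

0,-1,1,-1 ; -23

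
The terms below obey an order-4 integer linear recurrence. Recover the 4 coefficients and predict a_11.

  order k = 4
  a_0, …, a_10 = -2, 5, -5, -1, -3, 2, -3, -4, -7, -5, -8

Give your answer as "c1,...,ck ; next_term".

  a_4 = 1·-1 + 0·-5 + 0·5 + 1·-2 = -3
  a_5 = 1·-3 + 0·-1 + 0·-5 + 1·5 = 2
  a_6 = 1·2 + 0·-3 + 0·-1 + 1·-5 = -3
  a_7 = 1·-3 + 0·2 + 0·-3 + 1·-1 = -4
  a_8 = 1·-4 + 0·-3 + 0·2 + 1·-3 = -7
  a_9 = 1·-7 + 0·-4 + 0·-3 + 1·2 = -5
  a_10 = 1·-5 + 0·-7 + 0·-4 + 1·-3 = -8
  a_11 = 1·-8 + 0·-5 + 0·-7 + 1·-4 = -12

1,0,0,1 ; -12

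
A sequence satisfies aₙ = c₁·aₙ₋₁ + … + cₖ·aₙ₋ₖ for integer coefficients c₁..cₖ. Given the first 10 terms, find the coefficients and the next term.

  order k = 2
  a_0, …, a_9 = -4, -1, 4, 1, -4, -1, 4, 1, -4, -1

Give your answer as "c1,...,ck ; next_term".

0,-1 ; 4

  a_2 = 0·-1 + -1·-4 = 4
  a_3 = 0·4 + -1·-1 = 1
  a_4 = 0·1 + -1·4 = -4
  a_5 = 0·-4 + -1·1 = -1
  a_6 = 0·-1 + -1·-4 = 4
  a_7 = 0·4 + -1·-1 = 1
  a_8 = 0·1 + -1·4 = -4
  a_9 = 0·-4 + -1·1 = -1
  a_10 = 0·-1 + -1·-4 = 4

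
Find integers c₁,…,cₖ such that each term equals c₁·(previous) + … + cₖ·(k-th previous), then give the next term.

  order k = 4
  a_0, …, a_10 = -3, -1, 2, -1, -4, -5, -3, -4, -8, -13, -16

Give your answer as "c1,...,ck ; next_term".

  a_4 = 1·-1 + 0·2 + 0·-1 + 1·-3 = -4
  a_5 = 1·-4 + 0·-1 + 0·2 + 1·-1 = -5
  a_6 = 1·-5 + 0·-4 + 0·-1 + 1·2 = -3
  a_7 = 1·-3 + 0·-5 + 0·-4 + 1·-1 = -4
  a_8 = 1·-4 + 0·-3 + 0·-5 + 1·-4 = -8
  a_9 = 1·-8 + 0·-4 + 0·-3 + 1·-5 = -13
  a_10 = 1·-13 + 0·-8 + 0·-4 + 1·-3 = -16
  a_11 = 1·-16 + 0·-13 + 0·-8 + 1·-4 = -20

1,0,0,1 ; -20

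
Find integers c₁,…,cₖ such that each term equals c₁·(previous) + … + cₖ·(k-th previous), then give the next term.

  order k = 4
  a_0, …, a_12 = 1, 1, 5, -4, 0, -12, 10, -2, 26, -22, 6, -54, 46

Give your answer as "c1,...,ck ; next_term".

-1,0,-2,-2 ; -14

  a_4 = -1·-4 + 0·5 + -2·1 + -2·1 = 0
  a_5 = -1·0 + 0·-4 + -2·5 + -2·1 = -12
  a_6 = -1·-12 + 0·0 + -2·-4 + -2·5 = 10
  a_7 = -1·10 + 0·-12 + -2·0 + -2·-4 = -2
  a_8 = -1·-2 + 0·10 + -2·-12 + -2·0 = 26
  a_9 = -1·26 + 0·-2 + -2·10 + -2·-12 = -22
  a_10 = -1·-22 + 0·26 + -2·-2 + -2·10 = 6
  a_11 = -1·6 + 0·-22 + -2·26 + -2·-2 = -54
  a_12 = -1·-54 + 0·6 + -2·-22 + -2·26 = 46
  a_13 = -1·46 + 0·-54 + -2·6 + -2·-22 = -14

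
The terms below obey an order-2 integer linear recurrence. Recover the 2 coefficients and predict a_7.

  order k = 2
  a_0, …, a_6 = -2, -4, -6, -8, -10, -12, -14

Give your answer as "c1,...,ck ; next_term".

2,-1 ; -16

  a_2 = 2·-4 + -1·-2 = -6
  a_3 = 2·-6 + -1·-4 = -8
  a_4 = 2·-8 + -1·-6 = -10
  a_5 = 2·-10 + -1·-8 = -12
  a_6 = 2·-12 + -1·-10 = -14
  a_7 = 2·-14 + -1·-12 = -16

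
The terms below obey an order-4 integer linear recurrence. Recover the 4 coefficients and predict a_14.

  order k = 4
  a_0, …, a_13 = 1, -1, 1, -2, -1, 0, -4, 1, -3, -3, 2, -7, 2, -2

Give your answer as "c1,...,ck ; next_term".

0,1,1,-1 ; -7

  a_4 = 0·-2 + 1·1 + 1·-1 + -1·1 = -1
  a_5 = 0·-1 + 1·-2 + 1·1 + -1·-1 = 0
  a_6 = 0·0 + 1·-1 + 1·-2 + -1·1 = -4
  a_7 = 0·-4 + 1·0 + 1·-1 + -1·-2 = 1
  a_8 = 0·1 + 1·-4 + 1·0 + -1·-1 = -3
  a_9 = 0·-3 + 1·1 + 1·-4 + -1·0 = -3
  a_10 = 0·-3 + 1·-3 + 1·1 + -1·-4 = 2
  a_11 = 0·2 + 1·-3 + 1·-3 + -1·1 = -7
  a_12 = 0·-7 + 1·2 + 1·-3 + -1·-3 = 2
  a_13 = 0·2 + 1·-7 + 1·2 + -1·-3 = -2
  a_14 = 0·-2 + 1·2 + 1·-7 + -1·2 = -7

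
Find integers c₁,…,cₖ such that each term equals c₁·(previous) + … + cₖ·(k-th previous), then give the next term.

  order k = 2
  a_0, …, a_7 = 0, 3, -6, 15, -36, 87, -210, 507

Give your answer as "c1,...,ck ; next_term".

  a_2 = -2·3 + 1·0 = -6
  a_3 = -2·-6 + 1·3 = 15
  a_4 = -2·15 + 1·-6 = -36
  a_5 = -2·-36 + 1·15 = 87
  a_6 = -2·87 + 1·-36 = -210
  a_7 = -2·-210 + 1·87 = 507
  a_8 = -2·507 + 1·-210 = -1224

-2,1 ; -1224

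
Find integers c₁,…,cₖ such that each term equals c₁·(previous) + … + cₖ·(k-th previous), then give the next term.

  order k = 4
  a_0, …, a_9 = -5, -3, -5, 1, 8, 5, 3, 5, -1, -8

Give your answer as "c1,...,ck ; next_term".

1,-1,1,-1 ; -5

  a_4 = 1·1 + -1·-5 + 1·-3 + -1·-5 = 8
  a_5 = 1·8 + -1·1 + 1·-5 + -1·-3 = 5
  a_6 = 1·5 + -1·8 + 1·1 + -1·-5 = 3
  a_7 = 1·3 + -1·5 + 1·8 + -1·1 = 5
  a_8 = 1·5 + -1·3 + 1·5 + -1·8 = -1
  a_9 = 1·-1 + -1·5 + 1·3 + -1·5 = -8
  a_10 = 1·-8 + -1·-1 + 1·5 + -1·3 = -5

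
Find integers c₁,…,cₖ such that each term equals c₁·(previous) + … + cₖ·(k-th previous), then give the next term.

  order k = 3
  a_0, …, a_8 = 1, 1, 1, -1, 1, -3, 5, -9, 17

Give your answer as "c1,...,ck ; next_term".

  a_3 = -1·1 + 1·1 + -1·1 = -1
  a_4 = -1·-1 + 1·1 + -1·1 = 1
  a_5 = -1·1 + 1·-1 + -1·1 = -3
  a_6 = -1·-3 + 1·1 + -1·-1 = 5
  a_7 = -1·5 + 1·-3 + -1·1 = -9
  a_8 = -1·-9 + 1·5 + -1·-3 = 17
  a_9 = -1·17 + 1·-9 + -1·5 = -31

-1,1,-1 ; -31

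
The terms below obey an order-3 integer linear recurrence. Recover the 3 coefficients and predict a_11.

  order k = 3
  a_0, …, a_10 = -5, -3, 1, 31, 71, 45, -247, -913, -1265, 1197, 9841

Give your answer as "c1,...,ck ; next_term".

2,-3,-4 ; 21151

  a_3 = 2·1 + -3·-3 + -4·-5 = 31
  a_4 = 2·31 + -3·1 + -4·-3 = 71
  a_5 = 2·71 + -3·31 + -4·1 = 45
  a_6 = 2·45 + -3·71 + -4·31 = -247
  a_7 = 2·-247 + -3·45 + -4·71 = -913
  a_8 = 2·-913 + -3·-247 + -4·45 = -1265
  a_9 = 2·-1265 + -3·-913 + -4·-247 = 1197
  a_10 = 2·1197 + -3·-1265 + -4·-913 = 9841
  a_11 = 2·9841 + -3·1197 + -4·-1265 = 21151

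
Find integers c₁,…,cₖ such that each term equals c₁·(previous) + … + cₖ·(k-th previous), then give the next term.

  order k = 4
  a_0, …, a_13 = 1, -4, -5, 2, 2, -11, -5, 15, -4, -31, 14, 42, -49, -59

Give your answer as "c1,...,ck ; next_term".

0,-1,1,1 ; 105

  a_4 = 0·2 + -1·-5 + 1·-4 + 1·1 = 2
  a_5 = 0·2 + -1·2 + 1·-5 + 1·-4 = -11
  a_6 = 0·-11 + -1·2 + 1·2 + 1·-5 = -5
  a_7 = 0·-5 + -1·-11 + 1·2 + 1·2 = 15
  a_8 = 0·15 + -1·-5 + 1·-11 + 1·2 = -4
  a_9 = 0·-4 + -1·15 + 1·-5 + 1·-11 = -31
  a_10 = 0·-31 + -1·-4 + 1·15 + 1·-5 = 14
  a_11 = 0·14 + -1·-31 + 1·-4 + 1·15 = 42
  a_12 = 0·42 + -1·14 + 1·-31 + 1·-4 = -49
  a_13 = 0·-49 + -1·42 + 1·14 + 1·-31 = -59
  a_14 = 0·-59 + -1·-49 + 1·42 + 1·14 = 105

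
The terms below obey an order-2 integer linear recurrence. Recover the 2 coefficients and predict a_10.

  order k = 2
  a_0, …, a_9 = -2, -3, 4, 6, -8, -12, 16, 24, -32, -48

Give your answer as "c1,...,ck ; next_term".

0,-2 ; 64

  a_2 = 0·-3 + -2·-2 = 4
  a_3 = 0·4 + -2·-3 = 6
  a_4 = 0·6 + -2·4 = -8
  a_5 = 0·-8 + -2·6 = -12
  a_6 = 0·-12 + -2·-8 = 16
  a_7 = 0·16 + -2·-12 = 24
  a_8 = 0·24 + -2·16 = -32
  a_9 = 0·-32 + -2·24 = -48
  a_10 = 0·-48 + -2·-32 = 64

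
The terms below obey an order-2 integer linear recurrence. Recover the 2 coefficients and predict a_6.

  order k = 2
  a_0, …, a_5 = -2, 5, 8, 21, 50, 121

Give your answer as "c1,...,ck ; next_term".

  a_2 = 2·5 + 1·-2 = 8
  a_3 = 2·8 + 1·5 = 21
  a_4 = 2·21 + 1·8 = 50
  a_5 = 2·50 + 1·21 = 121
  a_6 = 2·121 + 1·50 = 292

2,1 ; 292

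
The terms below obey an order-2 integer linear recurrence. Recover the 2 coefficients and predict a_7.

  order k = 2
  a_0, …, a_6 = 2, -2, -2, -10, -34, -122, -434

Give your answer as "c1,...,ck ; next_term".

  a_2 = 3·-2 + 2·2 = -2
  a_3 = 3·-2 + 2·-2 = -10
  a_4 = 3·-10 + 2·-2 = -34
  a_5 = 3·-34 + 2·-10 = -122
  a_6 = 3·-122 + 2·-34 = -434
  a_7 = 3·-434 + 2·-122 = -1546

3,2 ; -1546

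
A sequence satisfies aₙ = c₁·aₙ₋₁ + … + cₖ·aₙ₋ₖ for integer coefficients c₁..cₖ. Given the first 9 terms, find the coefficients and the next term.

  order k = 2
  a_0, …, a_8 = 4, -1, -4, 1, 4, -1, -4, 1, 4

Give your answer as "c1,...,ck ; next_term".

0,-1 ; -1

  a_2 = 0·-1 + -1·4 = -4
  a_3 = 0·-4 + -1·-1 = 1
  a_4 = 0·1 + -1·-4 = 4
  a_5 = 0·4 + -1·1 = -1
  a_6 = 0·-1 + -1·4 = -4
  a_7 = 0·-4 + -1·-1 = 1
  a_8 = 0·1 + -1·-4 = 4
  a_9 = 0·4 + -1·1 = -1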